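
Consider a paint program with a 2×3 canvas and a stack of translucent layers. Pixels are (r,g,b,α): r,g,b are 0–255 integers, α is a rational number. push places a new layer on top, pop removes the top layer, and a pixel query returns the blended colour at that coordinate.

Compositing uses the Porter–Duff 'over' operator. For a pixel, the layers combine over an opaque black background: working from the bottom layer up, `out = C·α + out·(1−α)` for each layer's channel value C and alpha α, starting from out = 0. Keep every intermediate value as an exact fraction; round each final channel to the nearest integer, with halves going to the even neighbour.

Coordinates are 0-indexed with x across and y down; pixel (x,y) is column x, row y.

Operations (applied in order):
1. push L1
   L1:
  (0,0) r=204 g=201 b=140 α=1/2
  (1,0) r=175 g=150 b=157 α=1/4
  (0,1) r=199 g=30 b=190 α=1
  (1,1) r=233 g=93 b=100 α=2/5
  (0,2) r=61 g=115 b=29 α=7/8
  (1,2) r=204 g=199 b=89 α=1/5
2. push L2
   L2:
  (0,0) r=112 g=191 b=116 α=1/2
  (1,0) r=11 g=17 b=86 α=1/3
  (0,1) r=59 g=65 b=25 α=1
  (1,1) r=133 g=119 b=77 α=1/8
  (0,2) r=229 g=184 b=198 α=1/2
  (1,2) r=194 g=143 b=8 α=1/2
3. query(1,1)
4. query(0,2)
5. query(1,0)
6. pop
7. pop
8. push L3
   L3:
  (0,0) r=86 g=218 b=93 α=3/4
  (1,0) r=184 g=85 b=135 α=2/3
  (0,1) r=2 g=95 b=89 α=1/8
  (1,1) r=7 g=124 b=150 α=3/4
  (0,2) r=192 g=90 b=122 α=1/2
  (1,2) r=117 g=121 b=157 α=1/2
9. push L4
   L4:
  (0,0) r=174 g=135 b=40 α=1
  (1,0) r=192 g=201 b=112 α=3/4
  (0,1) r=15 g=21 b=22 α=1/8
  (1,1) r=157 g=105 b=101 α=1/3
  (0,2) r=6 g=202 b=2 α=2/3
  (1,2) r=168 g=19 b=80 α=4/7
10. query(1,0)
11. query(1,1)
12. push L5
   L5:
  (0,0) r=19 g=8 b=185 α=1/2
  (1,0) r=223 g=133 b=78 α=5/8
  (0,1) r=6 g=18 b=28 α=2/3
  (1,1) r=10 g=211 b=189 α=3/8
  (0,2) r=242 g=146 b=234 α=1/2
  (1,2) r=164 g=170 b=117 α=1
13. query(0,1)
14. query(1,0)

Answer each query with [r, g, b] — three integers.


at x=1,y=1 over L1,L2:
+L1 (α=2/5) → [466/5, 186/5, 40]
+L2 (α=1/8) → [3927/40, 1897/40, 357/8]
rounded: [98, 47, 45]

(0,2) stack=L1,L2; from [0,0,0]:
after L1 α=7/8: [427/8, 805/8, 203/8]
after L2 α=1/2: [2259/16, 2277/16, 1787/16]
rounded: [141, 142, 112]

(1,0) stack=L1,L2; from [0,0,0]:
after L1 α=1/4: [175/4, 75/2, 157/4]
after L2 α=1/3: [197/6, 92/3, 329/6]
→ [33, 31, 55]

at x=1,y=0 over L3,L4:
+L3 (α=2/3) → [368/3, 170/3, 90]
+L4 (α=3/4) → [524/3, 1979/12, 213/2]
→ [175, 165, 106]

at x=1,y=1 over L3,L4:
L3 α=3/4: [21/4, 93, 225/2]
L4 α=1/3: [335/6, 97, 326/3]
rounded: [56, 97, 109]

query (0,1) [L3,L4,L5] — begin 0,0,0
+L3 (α=1/8) → [1/4, 95/8, 89/8]
+L4 (α=1/8) → [67/32, 833/64, 799/64]
+L5 (α=2/3) → [451/96, 3137/192, 1461/64]
→ [5, 16, 23]

query (1,0) [L3,L4,L5] — begin 0,0,0
+L3 (α=2/3) → [368/3, 170/3, 90]
+L4 (α=3/4) → [524/3, 1979/12, 213/2]
+L5 (α=5/8) → [1639/8, 4639/32, 1419/16]
→ [205, 145, 89]


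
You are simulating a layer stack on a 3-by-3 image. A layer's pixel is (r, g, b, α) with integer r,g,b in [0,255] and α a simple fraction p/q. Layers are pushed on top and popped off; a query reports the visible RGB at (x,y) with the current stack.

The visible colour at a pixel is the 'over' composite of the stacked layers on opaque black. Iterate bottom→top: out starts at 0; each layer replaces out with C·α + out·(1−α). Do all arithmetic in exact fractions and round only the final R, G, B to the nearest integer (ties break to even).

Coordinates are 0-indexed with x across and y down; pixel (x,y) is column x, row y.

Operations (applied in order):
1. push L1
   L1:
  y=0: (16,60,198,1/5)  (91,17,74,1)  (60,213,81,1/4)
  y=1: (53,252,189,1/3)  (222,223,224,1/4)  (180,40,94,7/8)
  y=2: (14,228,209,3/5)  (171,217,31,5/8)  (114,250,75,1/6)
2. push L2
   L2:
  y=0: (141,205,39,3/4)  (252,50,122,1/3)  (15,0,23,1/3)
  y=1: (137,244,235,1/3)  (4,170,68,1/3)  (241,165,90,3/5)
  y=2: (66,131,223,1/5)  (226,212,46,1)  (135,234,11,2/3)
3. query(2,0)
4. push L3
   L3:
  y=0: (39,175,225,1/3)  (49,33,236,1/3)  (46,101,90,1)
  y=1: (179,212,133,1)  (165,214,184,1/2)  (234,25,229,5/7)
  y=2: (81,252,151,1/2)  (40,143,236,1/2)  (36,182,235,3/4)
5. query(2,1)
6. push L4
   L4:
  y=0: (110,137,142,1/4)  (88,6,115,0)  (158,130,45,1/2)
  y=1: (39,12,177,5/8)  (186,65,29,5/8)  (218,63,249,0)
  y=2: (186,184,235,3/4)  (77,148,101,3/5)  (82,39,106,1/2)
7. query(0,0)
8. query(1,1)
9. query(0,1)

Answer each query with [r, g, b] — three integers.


at x=2,y=0 over L1,L2:
L1 α=1/4: [15, 213/4, 81/4]
L2 α=1/3: [15, 71/2, 127/6]
rounded: [15, 36, 21]

(2,1) stack=L1,L2,L3; from [0,0,0]:
+L1 (α=7/8) → [315/2, 35, 329/4]
+L2 (α=3/5) → [1038/5, 113, 869/10]
+L3 (α=5/7) → [7926/35, 351/7, 942/5]
→ [226, 50, 188]

query (0,0) [L1,L2,L3,L4] — begin 0,0,0
+L1 (α=1/5) → [16/5, 12, 198/5]
+L2 (α=3/4) → [2131/20, 627/4, 783/20]
+L3 (α=1/3) → [2521/30, 977/6, 1011/10]
+L4 (α=1/4) → [3621/40, 1251/8, 4453/40]
rounded: [91, 156, 111]

query (1,1) [L1,L2,L3,L4] — begin 0,0,0
L1 α=1/4: [111/2, 223/4, 56]
L2 α=1/3: [115/3, 563/6, 60]
L3 α=1/2: [305/3, 1847/12, 122]
L4 α=5/8: [1235/8, 3147/32, 511/8]
rounded: [154, 98, 64]

query (0,1) [L1,L2,L3,L4] — begin 0,0,0
L1 α=1/3: [53/3, 84, 63]
L2 α=1/3: [517/9, 412/3, 361/3]
L3 α=1: [179, 212, 133]
L4 α=5/8: [183/2, 87, 321/2]
→ [92, 87, 160]


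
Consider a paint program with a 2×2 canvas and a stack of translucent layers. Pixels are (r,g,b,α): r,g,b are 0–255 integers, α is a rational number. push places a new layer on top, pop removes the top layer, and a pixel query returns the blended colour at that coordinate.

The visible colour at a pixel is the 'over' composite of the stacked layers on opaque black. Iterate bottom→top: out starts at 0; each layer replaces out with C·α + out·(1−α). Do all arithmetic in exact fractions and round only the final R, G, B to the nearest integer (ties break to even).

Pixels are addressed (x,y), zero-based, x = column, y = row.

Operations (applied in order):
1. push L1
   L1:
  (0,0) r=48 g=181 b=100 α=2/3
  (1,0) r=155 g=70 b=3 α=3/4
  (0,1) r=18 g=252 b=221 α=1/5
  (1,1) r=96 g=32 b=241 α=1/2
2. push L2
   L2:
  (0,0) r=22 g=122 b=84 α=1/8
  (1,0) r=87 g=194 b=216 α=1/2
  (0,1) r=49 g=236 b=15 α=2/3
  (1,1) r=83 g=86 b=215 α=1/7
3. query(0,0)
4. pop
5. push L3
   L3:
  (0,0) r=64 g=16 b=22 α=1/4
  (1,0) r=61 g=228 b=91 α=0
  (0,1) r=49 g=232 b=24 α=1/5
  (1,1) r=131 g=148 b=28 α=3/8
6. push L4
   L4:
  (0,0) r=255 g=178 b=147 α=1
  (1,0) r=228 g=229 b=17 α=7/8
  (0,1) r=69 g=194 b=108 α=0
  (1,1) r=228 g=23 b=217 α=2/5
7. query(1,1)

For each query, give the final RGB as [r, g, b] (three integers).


(0,0) stack=L1,L2; from [0,0,0]:
L1 α=2/3: [32, 362/3, 200/3]
L2 α=1/8: [123/4, 725/6, 413/6]
= [31, 121, 69]

(1,1) stack=L1,L3,L4; from [0,0,0]:
L1 α=1/2: [48, 16, 241/2]
L3 α=3/8: [633/8, 131/2, 1373/16]
L4 α=2/5: [5547/40, 97/2, 11063/80]
rounded: [139, 48, 138]


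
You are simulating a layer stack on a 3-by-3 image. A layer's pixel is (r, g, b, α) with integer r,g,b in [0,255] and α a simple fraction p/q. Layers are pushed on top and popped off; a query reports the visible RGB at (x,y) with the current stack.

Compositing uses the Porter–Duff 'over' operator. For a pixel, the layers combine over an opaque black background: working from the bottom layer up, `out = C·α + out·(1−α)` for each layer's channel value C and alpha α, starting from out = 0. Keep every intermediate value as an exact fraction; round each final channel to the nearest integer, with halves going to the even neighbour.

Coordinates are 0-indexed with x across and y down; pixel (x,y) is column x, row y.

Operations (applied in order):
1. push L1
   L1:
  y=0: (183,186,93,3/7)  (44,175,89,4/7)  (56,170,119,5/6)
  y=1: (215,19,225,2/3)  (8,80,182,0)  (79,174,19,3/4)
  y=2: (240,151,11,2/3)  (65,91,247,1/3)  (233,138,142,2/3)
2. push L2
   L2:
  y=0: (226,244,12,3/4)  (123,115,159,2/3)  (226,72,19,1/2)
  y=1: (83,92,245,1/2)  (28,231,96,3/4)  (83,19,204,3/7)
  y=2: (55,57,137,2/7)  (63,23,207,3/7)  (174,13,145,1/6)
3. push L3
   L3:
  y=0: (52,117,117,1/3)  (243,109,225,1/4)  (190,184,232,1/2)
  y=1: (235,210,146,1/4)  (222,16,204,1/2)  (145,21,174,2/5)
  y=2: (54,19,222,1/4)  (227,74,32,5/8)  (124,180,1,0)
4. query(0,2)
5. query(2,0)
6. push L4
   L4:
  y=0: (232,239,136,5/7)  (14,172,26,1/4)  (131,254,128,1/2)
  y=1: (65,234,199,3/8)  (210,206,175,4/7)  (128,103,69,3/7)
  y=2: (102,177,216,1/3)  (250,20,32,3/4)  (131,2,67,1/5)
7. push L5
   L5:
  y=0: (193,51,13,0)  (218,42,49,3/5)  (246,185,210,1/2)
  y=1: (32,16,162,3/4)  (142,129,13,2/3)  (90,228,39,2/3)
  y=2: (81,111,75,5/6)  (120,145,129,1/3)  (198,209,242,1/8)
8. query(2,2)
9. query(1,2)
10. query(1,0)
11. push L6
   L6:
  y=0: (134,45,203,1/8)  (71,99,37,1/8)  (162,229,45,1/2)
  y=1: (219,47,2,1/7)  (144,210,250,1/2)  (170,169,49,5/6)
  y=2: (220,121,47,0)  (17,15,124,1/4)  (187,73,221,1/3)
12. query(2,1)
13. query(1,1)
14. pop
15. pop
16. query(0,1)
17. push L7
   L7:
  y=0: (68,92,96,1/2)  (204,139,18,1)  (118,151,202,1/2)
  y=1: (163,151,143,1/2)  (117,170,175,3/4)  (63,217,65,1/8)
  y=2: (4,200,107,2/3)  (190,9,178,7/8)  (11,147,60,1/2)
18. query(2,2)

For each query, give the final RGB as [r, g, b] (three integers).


at x=0,y=2 over L1,L2,L3:
after L1 α=2/3: [160, 302/3, 22/3]
after L2 α=2/7: [130, 1852/21, 932/21]
after L3 α=1/4: [111, 1985/28, 1243/14]
= [111, 71, 89]

(2,0) stack=L1,L2,L3; from [0,0,0]:
L1 α=5/6: [140/3, 425/3, 595/6]
L2 α=1/2: [409/3, 641/6, 709/12]
L3 α=1/2: [979/6, 1745/12, 3493/24]
→ [163, 145, 146]

(2,2) stack=L1,L2,L3,L4,L5; from [0,0,0]:
+L1 (α=2/3) → [466/3, 92, 284/3]
+L2 (α=1/6) → [1426/9, 473/6, 1855/18]
+L3 (α=0) → [1426/9, 473/6, 1855/18]
+L4 (α=1/5) → [6883/45, 952/15, 4313/45]
+L5 (α=1/8) → [57091/360, 9799/120, 41081/360]
→ [159, 82, 114]

at x=1,y=2 over L1,L2,L3,L4,L5:
L1 α=1/3: [65/3, 91/3, 247/3]
L2 α=3/7: [827/21, 571/21, 2851/21]
L3 α=5/8: [2193/14, 3161/56, 3971/56]
L4 α=3/4: [12693/56, 6521/224, 9347/224]
L5 α=1/3: [5351/28, 7587/112, 23795/336]
= [191, 68, 71]

at x=1,y=0 over L1,L2,L3,L4,L5:
L1 α=4/7: [176/7, 100, 356/7]
L2 α=2/3: [1898/21, 110, 2582/21]
L3 α=1/4: [3599/28, 439/4, 4157/28]
L4 α=1/4: [11189/112, 2005/16, 13199/112]
L5 α=3/5: [47813/280, 3013/40, 21431/280]
= [171, 75, 77]

query (2,1) [L1,L2,L3,L4,L5,L6] — begin 0,0,0
after L1 α=3/4: [237/4, 261/2, 57/4]
after L2 α=3/7: [486/7, 579/7, 669/7]
after L3 α=2/5: [3488/35, 2031/35, 4443/35]
after L4 α=3/7: [27392/245, 18939/245, 25017/245]
after L5 α=2/3: [71492/735, 43553/245, 14709/245]
after L6 α=5/6: [348121/2205, 41763/245, 37367/735]
= [158, 170, 51]

query (1,1) [L1,L2,L3,L4,L5,L6] — begin 0,0,0
after L1 α=0: [0, 0, 0]
after L2 α=3/4: [21, 693/4, 72]
after L3 α=1/2: [243/2, 757/8, 138]
after L4 α=4/7: [2409/14, 8863/56, 1114/7]
after L5 α=2/3: [6385/42, 23311/168, 432/7]
after L6 α=1/2: [12433/84, 58591/336, 1091/7]
→ [148, 174, 156]

at x=0,y=1 over L1,L2,L3,L4:
after L1 α=2/3: [430/3, 38/3, 150]
after L2 α=1/2: [679/6, 157/3, 395/2]
after L3 α=1/4: [1149/8, 367/4, 1477/8]
after L4 α=3/8: [7305/64, 4643/32, 12161/64]
→ [114, 145, 190]

at x=2,y=2 over L1,L2,L3,L4,L7:
+L1 (α=2/3) → [466/3, 92, 284/3]
+L2 (α=1/6) → [1426/9, 473/6, 1855/18]
+L3 (α=0) → [1426/9, 473/6, 1855/18]
+L4 (α=1/5) → [6883/45, 952/15, 4313/45]
+L7 (α=1/2) → [3689/45, 3157/30, 7013/90]
rounded: [82, 105, 78]


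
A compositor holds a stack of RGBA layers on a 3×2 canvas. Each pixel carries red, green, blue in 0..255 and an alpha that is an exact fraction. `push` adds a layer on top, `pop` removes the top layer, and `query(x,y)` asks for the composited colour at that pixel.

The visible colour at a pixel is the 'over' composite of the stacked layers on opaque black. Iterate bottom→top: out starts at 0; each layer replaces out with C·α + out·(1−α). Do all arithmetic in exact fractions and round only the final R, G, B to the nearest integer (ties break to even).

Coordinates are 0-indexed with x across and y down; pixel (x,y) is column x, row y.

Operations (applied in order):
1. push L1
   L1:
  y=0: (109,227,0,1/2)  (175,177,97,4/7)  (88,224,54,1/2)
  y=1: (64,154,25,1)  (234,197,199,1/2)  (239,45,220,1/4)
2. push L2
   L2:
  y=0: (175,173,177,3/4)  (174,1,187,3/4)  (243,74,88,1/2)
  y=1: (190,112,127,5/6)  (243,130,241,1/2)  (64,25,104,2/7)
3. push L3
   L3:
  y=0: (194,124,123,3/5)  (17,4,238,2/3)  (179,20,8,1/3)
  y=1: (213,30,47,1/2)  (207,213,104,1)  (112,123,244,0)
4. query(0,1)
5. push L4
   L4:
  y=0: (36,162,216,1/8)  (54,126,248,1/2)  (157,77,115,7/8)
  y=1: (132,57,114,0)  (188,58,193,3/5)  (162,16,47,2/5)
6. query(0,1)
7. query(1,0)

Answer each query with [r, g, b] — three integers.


query (0,1) [L1,L2,L3] — begin 0,0,0
after L1 α=1: [64, 154, 25]
after L2 α=5/6: [169, 119, 110]
after L3 α=1/2: [191, 149/2, 157/2]
= [191, 74, 78]

query (0,1) [L1,L2,L3,L4] — begin 0,0,0
+L1 (α=1) → [64, 154, 25]
+L2 (α=5/6) → [169, 119, 110]
+L3 (α=1/2) → [191, 149/2, 157/2]
+L4 (α=0) → [191, 149/2, 157/2]
rounded: [191, 74, 78]

query (1,0) [L1,L2,L3,L4] — begin 0,0,0
L1 α=4/7: [100, 708/7, 388/7]
L2 α=3/4: [311/2, 729/28, 4315/28]
L3 α=2/3: [379/6, 953/84, 5881/28]
L4 α=1/2: [703/12, 11537/168, 12825/56]
→ [59, 69, 229]


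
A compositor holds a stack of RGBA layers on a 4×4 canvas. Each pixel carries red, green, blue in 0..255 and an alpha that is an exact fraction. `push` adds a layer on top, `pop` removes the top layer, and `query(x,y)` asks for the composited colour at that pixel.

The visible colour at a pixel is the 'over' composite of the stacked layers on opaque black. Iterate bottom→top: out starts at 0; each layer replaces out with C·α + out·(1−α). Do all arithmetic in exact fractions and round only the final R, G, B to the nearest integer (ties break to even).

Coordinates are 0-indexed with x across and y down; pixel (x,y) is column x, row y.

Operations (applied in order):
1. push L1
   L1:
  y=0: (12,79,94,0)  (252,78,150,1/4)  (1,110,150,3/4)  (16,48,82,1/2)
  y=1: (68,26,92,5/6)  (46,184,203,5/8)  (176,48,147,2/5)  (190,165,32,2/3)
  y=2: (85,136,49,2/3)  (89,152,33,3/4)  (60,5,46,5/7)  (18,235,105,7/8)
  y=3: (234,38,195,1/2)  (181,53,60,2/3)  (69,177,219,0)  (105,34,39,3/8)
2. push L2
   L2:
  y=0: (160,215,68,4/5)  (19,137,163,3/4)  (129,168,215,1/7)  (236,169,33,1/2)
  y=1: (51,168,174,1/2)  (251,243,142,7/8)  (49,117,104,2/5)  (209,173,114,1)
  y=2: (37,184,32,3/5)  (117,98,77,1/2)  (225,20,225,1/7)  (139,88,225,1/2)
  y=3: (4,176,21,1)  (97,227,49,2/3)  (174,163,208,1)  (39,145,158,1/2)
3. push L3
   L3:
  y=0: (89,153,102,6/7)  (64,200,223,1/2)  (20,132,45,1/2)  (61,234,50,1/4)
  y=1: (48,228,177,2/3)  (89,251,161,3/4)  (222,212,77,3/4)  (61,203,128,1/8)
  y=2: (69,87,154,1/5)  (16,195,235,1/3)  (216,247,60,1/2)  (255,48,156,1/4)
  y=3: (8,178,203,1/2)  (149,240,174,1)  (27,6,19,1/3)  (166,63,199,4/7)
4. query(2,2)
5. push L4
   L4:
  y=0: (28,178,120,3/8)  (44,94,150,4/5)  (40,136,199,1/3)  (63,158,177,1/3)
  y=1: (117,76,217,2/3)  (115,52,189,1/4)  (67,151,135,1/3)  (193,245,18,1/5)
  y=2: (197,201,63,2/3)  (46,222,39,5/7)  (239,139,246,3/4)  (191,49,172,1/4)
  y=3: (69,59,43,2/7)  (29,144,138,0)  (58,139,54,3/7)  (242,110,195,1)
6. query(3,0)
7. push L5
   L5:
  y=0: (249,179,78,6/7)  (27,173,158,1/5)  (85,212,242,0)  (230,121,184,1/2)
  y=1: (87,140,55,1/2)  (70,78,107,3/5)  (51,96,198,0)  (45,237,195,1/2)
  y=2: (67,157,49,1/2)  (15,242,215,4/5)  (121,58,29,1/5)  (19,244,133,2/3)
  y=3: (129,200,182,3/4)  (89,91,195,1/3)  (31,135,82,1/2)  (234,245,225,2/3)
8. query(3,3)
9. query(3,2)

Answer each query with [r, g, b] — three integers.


query (2,2) [L1,L2,L3] — begin 0,0,0
after L1 α=5/7: [300/7, 25/7, 230/7]
after L2 α=1/7: [3375/49, 290/49, 2955/49]
after L3 α=1/2: [13959/98, 12393/98, 5895/98]
→ [142, 126, 60]

query (3,0) [L1,L2,L3,L4] — begin 0,0,0
L1 α=1/2: [8, 24, 41]
L2 α=1/2: [122, 193/2, 37]
L3 α=1/4: [427/4, 1047/8, 161/4]
L4 α=1/3: [553/6, 1679/12, 515/6]
= [92, 140, 86]

(3,3) stack=L1,L2,L3,L4,L5; from [0,0,0]:
+L1 (α=3/8) → [315/8, 51/4, 117/8]
+L2 (α=1/2) → [627/16, 631/8, 1381/16]
+L3 (α=4/7) → [12505/112, 3909/56, 16879/112]
+L4 (α=1) → [242, 110, 195]
+L5 (α=2/3) → [710/3, 200, 215]
→ [237, 200, 215]

(3,2) stack=L1,L2,L3,L4,L5; from [0,0,0]:
+L1 (α=7/8) → [63/4, 1645/8, 735/8]
+L2 (α=1/2) → [619/8, 2349/16, 2535/16]
+L3 (α=1/4) → [3897/32, 7815/64, 10101/64]
+L4 (α=1/4) → [17803/128, 26581/256, 41311/256]
+L5 (α=2/3) → [22667/384, 50503/256, 36469/256]
→ [59, 197, 142]


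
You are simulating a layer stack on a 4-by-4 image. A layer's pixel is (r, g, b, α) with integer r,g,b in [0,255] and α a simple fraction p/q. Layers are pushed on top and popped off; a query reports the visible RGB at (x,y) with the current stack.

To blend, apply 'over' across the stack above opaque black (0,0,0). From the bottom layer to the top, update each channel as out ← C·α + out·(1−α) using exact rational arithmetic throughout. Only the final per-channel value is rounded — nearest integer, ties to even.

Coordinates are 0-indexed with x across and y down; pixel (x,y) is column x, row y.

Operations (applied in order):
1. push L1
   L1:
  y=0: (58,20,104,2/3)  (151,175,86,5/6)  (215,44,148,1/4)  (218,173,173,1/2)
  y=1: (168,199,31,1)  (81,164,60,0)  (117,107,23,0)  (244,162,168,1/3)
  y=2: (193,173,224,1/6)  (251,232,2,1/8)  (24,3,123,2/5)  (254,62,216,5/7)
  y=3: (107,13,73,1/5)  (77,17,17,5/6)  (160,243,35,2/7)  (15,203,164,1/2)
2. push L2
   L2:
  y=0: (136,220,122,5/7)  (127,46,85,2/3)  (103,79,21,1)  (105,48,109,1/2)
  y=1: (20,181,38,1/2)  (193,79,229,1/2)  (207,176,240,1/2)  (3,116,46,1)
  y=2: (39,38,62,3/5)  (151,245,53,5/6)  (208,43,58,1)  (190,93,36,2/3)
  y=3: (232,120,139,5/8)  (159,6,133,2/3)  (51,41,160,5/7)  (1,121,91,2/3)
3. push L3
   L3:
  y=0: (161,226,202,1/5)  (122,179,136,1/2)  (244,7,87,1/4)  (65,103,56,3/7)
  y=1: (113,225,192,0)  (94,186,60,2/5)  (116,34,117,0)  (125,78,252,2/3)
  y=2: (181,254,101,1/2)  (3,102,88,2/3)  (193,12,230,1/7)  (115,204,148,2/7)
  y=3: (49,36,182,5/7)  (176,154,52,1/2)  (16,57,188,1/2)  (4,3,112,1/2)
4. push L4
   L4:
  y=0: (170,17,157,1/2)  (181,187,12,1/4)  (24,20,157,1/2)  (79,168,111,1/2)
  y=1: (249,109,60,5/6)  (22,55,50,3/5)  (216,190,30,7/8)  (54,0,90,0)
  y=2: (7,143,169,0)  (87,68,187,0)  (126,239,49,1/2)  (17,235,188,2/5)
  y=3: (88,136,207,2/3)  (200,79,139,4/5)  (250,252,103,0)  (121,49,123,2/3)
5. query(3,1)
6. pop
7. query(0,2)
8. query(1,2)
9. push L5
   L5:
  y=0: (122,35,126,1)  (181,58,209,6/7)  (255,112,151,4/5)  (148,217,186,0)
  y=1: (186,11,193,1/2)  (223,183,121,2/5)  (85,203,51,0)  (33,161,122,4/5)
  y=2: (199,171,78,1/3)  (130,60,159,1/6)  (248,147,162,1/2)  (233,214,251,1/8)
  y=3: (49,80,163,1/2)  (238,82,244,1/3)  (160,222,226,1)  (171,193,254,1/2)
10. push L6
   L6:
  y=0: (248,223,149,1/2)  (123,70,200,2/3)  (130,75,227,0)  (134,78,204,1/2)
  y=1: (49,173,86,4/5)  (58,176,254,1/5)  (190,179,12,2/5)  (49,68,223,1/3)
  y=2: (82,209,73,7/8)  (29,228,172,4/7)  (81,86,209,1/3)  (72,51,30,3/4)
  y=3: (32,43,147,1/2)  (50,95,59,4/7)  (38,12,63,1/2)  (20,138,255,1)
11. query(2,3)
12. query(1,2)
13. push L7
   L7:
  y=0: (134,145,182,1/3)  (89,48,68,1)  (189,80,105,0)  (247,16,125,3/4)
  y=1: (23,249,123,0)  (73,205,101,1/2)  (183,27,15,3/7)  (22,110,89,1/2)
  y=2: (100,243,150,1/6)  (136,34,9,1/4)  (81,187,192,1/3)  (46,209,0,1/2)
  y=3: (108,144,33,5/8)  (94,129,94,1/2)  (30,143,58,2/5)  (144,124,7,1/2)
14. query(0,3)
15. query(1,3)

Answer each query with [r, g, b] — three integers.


at x=3,y=1 over L1,L2,L3,L4:
+L1 (α=1/3) → [244/3, 54, 56]
+L2 (α=1) → [3, 116, 46]
+L3 (α=2/3) → [253/3, 272/3, 550/3]
+L4 (α=0) → [253/3, 272/3, 550/3]
= [84, 91, 183]

(0,2) stack=L1,L2,L3; from [0,0,0]:
after L1 α=1/6: [193/6, 173/6, 112/3]
after L2 α=3/5: [544/15, 103/3, 782/15]
after L3 α=1/2: [3259/30, 865/6, 2297/30]
→ [109, 144, 77]

query (1,2) [L1,L2,L3] — begin 0,0,0
+L1 (α=1/8) → [251/8, 29, 1/4]
+L2 (α=5/6) → [2097/16, 209, 1061/24]
+L3 (α=2/3) → [731/16, 413/3, 5285/72]
rounded: [46, 138, 73]

(2,3) stack=L1,L2,L3,L5,L6; from [0,0,0]:
after L1 α=2/7: [320/7, 486/7, 10]
after L2 α=5/7: [2425/49, 2407/49, 820/7]
after L3 α=1/2: [3209/98, 2600/49, 1068/7]
after L5 α=1: [160, 222, 226]
after L6 α=1/2: [99, 117, 289/2]
rounded: [99, 117, 144]

(1,2) stack=L1,L2,L3,L5,L6; from [0,0,0]:
L1 α=1/8: [251/8, 29, 1/4]
L2 α=5/6: [2097/16, 209, 1061/24]
L3 α=2/3: [731/16, 413/3, 5285/72]
L5 α=1/6: [5735/96, 2245/18, 37873/432]
L6 α=4/7: [9447/224, 7717/42, 136945/1008]
rounded: [42, 184, 136]

query (0,3) [L1,L2,L3,L5,L6,L7] — begin 0,0,0
L1 α=1/5: [107/5, 13/5, 73/5]
L2 α=5/8: [6121/40, 3039/40, 1847/20]
L3 α=5/7: [11021/140, 6639/140, 10947/70]
L5 α=1/2: [17881/280, 17839/280, 22357/140]
L6 α=1/2: [26841/560, 29879/560, 42937/280]
L7 α=5/8: [382923/4480, 492837/4480, 175011/2240]
rounded: [85, 110, 78]

(1,3) stack=L1,L2,L3,L5,L6,L7; from [0,0,0]:
after L1 α=5/6: [385/6, 85/6, 85/6]
after L2 α=2/3: [2293/18, 157/18, 1681/18]
after L3 α=1/2: [5461/36, 2929/36, 2617/36]
after L5 α=1/3: [9745/54, 4405/54, 7009/54]
after L6 α=4/7: [13345/126, 11245/126, 11257/126]
after L7 α=1/2: [25189/252, 27499/252, 23101/252]
= [100, 109, 92]


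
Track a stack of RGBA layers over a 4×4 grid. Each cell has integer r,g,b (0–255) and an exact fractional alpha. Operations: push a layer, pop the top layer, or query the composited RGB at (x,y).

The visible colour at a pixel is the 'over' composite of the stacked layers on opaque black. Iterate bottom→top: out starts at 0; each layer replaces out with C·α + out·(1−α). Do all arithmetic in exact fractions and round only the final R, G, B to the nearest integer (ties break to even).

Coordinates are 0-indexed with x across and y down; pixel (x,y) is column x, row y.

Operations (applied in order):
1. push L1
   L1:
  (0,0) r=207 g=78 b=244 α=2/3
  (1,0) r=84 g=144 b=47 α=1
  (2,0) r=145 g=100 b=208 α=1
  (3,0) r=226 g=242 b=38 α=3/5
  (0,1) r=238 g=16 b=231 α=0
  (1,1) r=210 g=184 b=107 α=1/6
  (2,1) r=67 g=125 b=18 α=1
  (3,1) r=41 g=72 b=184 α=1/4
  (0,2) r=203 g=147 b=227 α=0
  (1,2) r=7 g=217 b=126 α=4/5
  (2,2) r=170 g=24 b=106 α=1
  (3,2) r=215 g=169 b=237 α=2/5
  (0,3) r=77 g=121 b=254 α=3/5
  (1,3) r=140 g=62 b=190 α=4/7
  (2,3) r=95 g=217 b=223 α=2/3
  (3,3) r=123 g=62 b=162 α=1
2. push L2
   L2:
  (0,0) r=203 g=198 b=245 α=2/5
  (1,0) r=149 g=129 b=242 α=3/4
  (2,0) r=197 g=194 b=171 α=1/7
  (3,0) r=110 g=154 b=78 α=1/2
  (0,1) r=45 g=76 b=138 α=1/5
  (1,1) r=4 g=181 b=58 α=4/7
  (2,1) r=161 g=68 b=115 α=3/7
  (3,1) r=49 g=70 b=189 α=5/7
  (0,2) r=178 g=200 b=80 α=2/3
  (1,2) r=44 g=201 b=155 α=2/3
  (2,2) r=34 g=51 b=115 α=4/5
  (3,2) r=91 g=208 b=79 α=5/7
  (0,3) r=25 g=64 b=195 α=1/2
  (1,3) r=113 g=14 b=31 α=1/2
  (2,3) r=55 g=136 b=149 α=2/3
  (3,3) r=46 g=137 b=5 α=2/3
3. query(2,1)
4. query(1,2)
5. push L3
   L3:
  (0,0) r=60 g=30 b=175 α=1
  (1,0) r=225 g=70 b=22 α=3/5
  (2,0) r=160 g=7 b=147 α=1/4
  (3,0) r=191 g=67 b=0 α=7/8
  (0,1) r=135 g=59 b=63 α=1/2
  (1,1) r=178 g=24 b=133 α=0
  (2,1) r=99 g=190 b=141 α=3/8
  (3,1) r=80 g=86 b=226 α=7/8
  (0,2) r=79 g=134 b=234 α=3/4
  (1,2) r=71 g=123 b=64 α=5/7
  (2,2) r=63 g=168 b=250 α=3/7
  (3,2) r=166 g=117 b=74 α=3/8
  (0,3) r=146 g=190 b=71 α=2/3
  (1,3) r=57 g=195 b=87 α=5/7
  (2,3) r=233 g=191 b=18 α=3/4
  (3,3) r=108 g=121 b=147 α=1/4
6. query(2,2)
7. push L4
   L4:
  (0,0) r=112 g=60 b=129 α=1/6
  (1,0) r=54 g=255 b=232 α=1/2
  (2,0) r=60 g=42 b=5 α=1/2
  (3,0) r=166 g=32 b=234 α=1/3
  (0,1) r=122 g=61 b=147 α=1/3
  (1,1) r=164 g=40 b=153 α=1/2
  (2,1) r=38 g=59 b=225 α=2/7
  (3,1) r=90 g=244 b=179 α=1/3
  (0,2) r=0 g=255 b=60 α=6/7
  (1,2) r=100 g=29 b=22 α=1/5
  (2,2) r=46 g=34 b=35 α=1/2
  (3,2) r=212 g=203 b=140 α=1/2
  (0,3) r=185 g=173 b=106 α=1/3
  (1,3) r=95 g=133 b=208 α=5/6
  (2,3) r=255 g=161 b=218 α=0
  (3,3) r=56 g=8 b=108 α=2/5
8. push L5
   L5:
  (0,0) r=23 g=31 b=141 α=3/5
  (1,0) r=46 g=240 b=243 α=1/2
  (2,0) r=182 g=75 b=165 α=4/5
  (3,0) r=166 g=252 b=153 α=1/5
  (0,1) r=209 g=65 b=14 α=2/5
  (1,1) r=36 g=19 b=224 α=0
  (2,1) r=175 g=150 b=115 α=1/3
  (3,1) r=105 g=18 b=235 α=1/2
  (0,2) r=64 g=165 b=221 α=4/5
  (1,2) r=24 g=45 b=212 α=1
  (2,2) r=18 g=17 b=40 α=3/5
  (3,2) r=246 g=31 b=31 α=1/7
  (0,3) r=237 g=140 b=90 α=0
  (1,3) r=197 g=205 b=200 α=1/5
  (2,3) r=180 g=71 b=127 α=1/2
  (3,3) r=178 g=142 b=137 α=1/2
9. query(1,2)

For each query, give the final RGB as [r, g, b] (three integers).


at x=2,y=1 over L1,L2:
+L1 (α=1) → [67, 125, 18]
+L2 (α=3/7) → [751/7, 704/7, 417/7]
= [107, 101, 60]

at x=1,y=2 over L1,L2:
after L1 α=4/5: [28/5, 868/5, 504/5]
after L2 α=2/3: [156/5, 2878/15, 2054/15]
rounded: [31, 192, 137]

at x=2,y=2 over L1,L2,L3:
+L1 (α=1) → [170, 24, 106]
+L2 (α=4/5) → [306/5, 228/5, 566/5]
+L3 (α=3/7) → [2169/35, 3432/35, 6014/35]
= [62, 98, 172]

(1,2) stack=L1,L2,L3,L4,L5; from [0,0,0]:
L1 α=4/5: [28/5, 868/5, 504/5]
L2 α=2/3: [156/5, 2878/15, 2054/15]
L3 α=5/7: [2087/35, 14981/105, 8908/105]
L4 α=1/5: [11848/175, 62969/525, 37942/525]
L5 α=1: [24, 45, 212]
rounded: [24, 45, 212]


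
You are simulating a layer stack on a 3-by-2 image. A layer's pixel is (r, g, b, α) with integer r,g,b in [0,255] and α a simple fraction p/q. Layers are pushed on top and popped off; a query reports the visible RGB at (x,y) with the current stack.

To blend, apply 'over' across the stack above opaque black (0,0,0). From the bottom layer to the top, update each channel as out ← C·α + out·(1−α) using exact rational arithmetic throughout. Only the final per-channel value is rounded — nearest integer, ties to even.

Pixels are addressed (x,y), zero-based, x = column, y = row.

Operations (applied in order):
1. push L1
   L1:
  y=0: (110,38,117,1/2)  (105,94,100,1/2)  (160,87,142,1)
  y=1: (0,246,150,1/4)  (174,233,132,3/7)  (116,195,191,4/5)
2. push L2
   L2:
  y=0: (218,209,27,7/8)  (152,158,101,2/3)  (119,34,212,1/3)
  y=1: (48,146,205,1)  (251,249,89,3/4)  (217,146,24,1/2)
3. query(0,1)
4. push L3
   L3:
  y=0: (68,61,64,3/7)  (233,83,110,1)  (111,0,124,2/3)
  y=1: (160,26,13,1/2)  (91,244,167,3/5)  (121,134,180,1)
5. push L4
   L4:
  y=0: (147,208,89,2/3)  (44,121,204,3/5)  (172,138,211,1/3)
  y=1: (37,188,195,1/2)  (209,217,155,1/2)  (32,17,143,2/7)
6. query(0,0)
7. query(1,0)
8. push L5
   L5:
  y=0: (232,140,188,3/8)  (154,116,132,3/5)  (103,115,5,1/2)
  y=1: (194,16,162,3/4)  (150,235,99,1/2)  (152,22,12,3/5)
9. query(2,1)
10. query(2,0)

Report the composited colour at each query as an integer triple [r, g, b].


(0,1) stack=L1,L2; from [0,0,0]:
L1 α=1/4: [0, 123/2, 75/2]
L2 α=1: [48, 146, 205]
rounded: [48, 146, 205]

at x=0,y=0 over L1,L2,L3,L4:
L1 α=1/2: [55, 19, 117/2]
L2 α=7/8: [1581/8, 741/4, 495/16]
L3 α=3/7: [1989/14, 132, 1263/28]
L4 α=2/3: [2035/14, 548/3, 6247/84]
= [145, 183, 74]

query (1,0) [L1,L2,L3,L4] — begin 0,0,0
after L1 α=1/2: [105/2, 47, 50]
after L2 α=2/3: [713/6, 121, 84]
after L3 α=1: [233, 83, 110]
after L4 α=3/5: [598/5, 529/5, 832/5]
rounded: [120, 106, 166]

(2,1) stack=L1,L2,L3,L4,L5; from [0,0,0]:
L1 α=4/5: [464/5, 156, 764/5]
L2 α=1/2: [1549/10, 151, 442/5]
L3 α=1: [121, 134, 180]
L4 α=2/7: [669/7, 704/7, 1186/7]
L5 α=3/5: [906/7, 374/7, 2624/35]
→ [129, 53, 75]

(2,0) stack=L1,L2,L3,L4,L5; from [0,0,0]:
after L1 α=1: [160, 87, 142]
after L2 α=1/3: [439/3, 208/3, 496/3]
after L3 α=2/3: [1105/9, 208/9, 1240/9]
after L4 α=1/3: [3758/27, 1658/27, 4379/27]
after L5 α=1/2: [6539/54, 4763/54, 2257/27]
= [121, 88, 84]


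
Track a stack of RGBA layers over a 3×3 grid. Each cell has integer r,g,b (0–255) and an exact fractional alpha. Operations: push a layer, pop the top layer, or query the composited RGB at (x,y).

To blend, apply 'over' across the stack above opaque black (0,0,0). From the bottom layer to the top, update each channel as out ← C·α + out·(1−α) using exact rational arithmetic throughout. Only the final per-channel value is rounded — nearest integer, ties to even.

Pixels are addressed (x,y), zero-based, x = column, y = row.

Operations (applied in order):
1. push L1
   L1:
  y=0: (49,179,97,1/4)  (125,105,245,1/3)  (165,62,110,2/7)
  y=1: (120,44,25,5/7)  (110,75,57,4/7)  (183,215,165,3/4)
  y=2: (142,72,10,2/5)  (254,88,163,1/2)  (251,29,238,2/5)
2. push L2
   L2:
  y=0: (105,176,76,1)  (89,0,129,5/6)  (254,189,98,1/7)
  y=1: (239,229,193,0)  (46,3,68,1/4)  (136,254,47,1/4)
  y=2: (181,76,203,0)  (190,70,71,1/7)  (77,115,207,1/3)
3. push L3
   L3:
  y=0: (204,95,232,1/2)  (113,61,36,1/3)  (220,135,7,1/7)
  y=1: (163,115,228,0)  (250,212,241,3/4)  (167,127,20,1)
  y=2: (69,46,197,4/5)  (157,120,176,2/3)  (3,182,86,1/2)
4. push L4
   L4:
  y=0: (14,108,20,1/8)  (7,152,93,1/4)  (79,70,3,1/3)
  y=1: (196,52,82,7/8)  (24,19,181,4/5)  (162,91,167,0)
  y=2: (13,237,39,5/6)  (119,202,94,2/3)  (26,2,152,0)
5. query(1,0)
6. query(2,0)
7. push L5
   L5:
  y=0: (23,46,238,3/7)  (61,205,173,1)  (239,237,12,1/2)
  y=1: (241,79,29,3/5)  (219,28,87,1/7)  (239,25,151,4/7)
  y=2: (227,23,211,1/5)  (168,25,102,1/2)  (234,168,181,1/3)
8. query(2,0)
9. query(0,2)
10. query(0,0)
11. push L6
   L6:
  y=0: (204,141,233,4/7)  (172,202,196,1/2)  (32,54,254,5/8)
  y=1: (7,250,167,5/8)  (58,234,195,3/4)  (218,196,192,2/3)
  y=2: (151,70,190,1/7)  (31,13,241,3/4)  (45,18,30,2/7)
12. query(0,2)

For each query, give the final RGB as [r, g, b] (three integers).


at x=1,y=0 over L1,L2,L3,L4:
after L1 α=1/3: [125/3, 35, 245/3]
after L2 α=5/6: [730/9, 35/6, 1090/9]
after L3 α=1/3: [2477/27, 218/9, 2504/27]
after L4 α=1/4: [635/9, 337/6, 3341/36]
= [71, 56, 93]

(2,0) stack=L1,L2,L3,L4; from [0,0,0]:
after L1 α=2/7: [330/7, 124/7, 220/7]
after L2 α=1/7: [3758/49, 2067/49, 2006/49]
after L3 α=1/7: [33328/343, 19017/343, 12379/343]
after L4 α=1/3: [31251/343, 62044/1029, 25787/1029]
= [91, 60, 25]

query (2,0) [L1,L2,L3,L4,L5] — begin 0,0,0
+L1 (α=2/7) → [330/7, 124/7, 220/7]
+L2 (α=1/7) → [3758/49, 2067/49, 2006/49]
+L3 (α=1/7) → [33328/343, 19017/343, 12379/343]
+L4 (α=1/3) → [31251/343, 62044/1029, 25787/1029]
+L5 (α=1/2) → [56614/343, 305917/2058, 38135/2058]
= [165, 149, 19]

at x=0,y=2 over L1,L2,L3,L4,L5:
L1 α=2/5: [284/5, 144/5, 4]
L2 α=0: [284/5, 144/5, 4]
L3 α=4/5: [1664/25, 1064/25, 792/5]
L4 α=5/6: [3289/150, 30689/150, 589/10]
L5 α=1/5: [23603/375, 63103/375, 2233/25]
rounded: [63, 168, 89]

at x=0,y=0 over L1,L2,L3,L4,L5:
L1 α=1/4: [49/4, 179/4, 97/4]
L2 α=1: [105, 176, 76]
L3 α=1/2: [309/2, 271/2, 154]
L4 α=1/8: [2191/16, 2113/16, 549/4]
L5 α=3/7: [2467/28, 2665/28, 1263/7]
= [88, 95, 180]

query (0,2) [L1,L2,L3,L4,L5,L6] — begin 0,0,0
after L1 α=2/5: [284/5, 144/5, 4]
after L2 α=0: [284/5, 144/5, 4]
after L3 α=4/5: [1664/25, 1064/25, 792/5]
after L4 α=5/6: [3289/150, 30689/150, 589/10]
after L5 α=1/5: [23603/375, 63103/375, 2233/25]
after L6 α=1/7: [66081/875, 134956/875, 18148/175]
rounded: [76, 154, 104]


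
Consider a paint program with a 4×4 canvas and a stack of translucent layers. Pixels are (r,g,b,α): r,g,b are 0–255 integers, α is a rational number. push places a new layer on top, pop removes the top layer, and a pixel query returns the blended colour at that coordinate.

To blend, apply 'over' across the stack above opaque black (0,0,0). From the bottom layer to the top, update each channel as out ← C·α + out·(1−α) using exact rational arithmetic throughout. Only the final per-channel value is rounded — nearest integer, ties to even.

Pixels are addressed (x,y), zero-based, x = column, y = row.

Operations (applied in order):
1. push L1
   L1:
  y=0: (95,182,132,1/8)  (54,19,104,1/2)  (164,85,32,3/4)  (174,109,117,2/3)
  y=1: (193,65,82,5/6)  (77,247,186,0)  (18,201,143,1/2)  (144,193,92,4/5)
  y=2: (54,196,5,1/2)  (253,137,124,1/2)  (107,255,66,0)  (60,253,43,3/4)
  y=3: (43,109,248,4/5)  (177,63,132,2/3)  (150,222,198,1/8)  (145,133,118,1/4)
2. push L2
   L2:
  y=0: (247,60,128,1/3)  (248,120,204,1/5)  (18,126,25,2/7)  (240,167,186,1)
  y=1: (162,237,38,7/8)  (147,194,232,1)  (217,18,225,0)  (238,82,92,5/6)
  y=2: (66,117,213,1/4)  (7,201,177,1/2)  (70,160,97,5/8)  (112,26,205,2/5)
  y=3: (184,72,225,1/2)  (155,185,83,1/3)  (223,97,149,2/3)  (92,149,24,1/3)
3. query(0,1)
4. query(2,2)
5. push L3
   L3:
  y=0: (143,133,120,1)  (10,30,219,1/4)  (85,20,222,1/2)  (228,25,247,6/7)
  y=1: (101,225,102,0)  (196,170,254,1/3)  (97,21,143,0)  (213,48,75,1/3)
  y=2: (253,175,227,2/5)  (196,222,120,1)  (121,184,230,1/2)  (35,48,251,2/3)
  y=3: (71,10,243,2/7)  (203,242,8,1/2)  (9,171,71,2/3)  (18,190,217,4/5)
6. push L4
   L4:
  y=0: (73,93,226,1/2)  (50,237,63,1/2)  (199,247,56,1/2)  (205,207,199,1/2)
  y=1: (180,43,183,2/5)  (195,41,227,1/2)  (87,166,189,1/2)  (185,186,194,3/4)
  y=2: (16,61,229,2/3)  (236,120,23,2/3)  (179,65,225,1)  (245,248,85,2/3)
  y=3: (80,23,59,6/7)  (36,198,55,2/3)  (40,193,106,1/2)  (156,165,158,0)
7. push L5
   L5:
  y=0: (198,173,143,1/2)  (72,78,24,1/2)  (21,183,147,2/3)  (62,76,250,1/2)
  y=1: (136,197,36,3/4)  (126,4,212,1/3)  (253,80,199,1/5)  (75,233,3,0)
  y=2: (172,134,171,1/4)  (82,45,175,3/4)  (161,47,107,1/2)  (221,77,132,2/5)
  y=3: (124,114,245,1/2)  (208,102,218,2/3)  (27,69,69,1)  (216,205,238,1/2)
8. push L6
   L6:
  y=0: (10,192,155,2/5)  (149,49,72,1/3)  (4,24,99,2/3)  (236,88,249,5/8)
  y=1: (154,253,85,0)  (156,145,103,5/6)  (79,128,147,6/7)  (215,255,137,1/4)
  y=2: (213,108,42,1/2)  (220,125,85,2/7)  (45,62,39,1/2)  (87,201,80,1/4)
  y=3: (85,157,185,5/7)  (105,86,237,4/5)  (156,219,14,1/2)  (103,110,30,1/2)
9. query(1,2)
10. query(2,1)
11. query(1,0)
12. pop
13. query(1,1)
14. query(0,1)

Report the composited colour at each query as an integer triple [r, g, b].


at x=0,y=1 over L1,L2:
L1 α=5/6: [965/6, 325/6, 205/3]
L2 α=7/8: [7769/48, 10279/48, 1003/24]
= [162, 214, 42]

query (2,2) [L1,L2] — begin 0,0,0
L1 α=0: [0, 0, 0]
L2 α=5/8: [175/4, 100, 485/8]
= [44, 100, 61]

at x=1,y=2 over L1,L2,L3,L4,L5,L6:
L1 α=1/2: [253/2, 137/2, 62]
L2 α=1/2: [267/4, 539/4, 239/2]
L3 α=1: [196, 222, 120]
L4 α=2/3: [668/3, 154, 166/3]
L5 α=3/4: [703/6, 289/4, 1741/12]
L6 α=2/7: [6155/42, 2445/28, 1535/12]
= [147, 87, 128]

at x=2,y=1 over L1,L2,L3,L4,L5,L6:
after L1 α=1/2: [9, 201/2, 143/2]
after L2 α=0: [9, 201/2, 143/2]
after L3 α=0: [9, 201/2, 143/2]
after L4 α=1/2: [48, 533/4, 521/4]
after L5 α=1/5: [89, 613/5, 144]
after L6 α=6/7: [563/7, 4453/35, 1026/7]
rounded: [80, 127, 147]

query (1,0) [L1,L2,L3,L4,L5,L6] — begin 0,0,0
L1 α=1/2: [27, 19/2, 52]
L2 α=1/5: [356/5, 158/5, 412/5]
L3 α=1/4: [559/10, 156/5, 2331/20]
L4 α=1/2: [1059/20, 1341/10, 3591/40]
L5 α=1/2: [2499/40, 2121/20, 4551/80]
L6 α=1/3: [5479/60, 2611/30, 2477/40]
rounded: [91, 87, 62]

query (1,1) [L1,L2,L3,L4,L5] — begin 0,0,0
+L1 (α=0) → [0, 0, 0]
+L2 (α=1) → [147, 194, 232]
+L3 (α=1/3) → [490/3, 186, 718/3]
+L4 (α=1/2) → [1075/6, 227/2, 1399/6]
+L5 (α=1/3) → [1453/9, 77, 2035/9]
rounded: [161, 77, 226]

at x=0,y=1 over L1,L2,L3,L4,L5:
+L1 (α=5/6) → [965/6, 325/6, 205/3]
+L2 (α=7/8) → [7769/48, 10279/48, 1003/24]
+L3 (α=0) → [7769/48, 10279/48, 1003/24]
+L4 (α=2/5) → [13529/80, 2331/16, 3931/40]
+L5 (α=3/4) → [46169/320, 11787/64, 8251/160]
→ [144, 184, 52]


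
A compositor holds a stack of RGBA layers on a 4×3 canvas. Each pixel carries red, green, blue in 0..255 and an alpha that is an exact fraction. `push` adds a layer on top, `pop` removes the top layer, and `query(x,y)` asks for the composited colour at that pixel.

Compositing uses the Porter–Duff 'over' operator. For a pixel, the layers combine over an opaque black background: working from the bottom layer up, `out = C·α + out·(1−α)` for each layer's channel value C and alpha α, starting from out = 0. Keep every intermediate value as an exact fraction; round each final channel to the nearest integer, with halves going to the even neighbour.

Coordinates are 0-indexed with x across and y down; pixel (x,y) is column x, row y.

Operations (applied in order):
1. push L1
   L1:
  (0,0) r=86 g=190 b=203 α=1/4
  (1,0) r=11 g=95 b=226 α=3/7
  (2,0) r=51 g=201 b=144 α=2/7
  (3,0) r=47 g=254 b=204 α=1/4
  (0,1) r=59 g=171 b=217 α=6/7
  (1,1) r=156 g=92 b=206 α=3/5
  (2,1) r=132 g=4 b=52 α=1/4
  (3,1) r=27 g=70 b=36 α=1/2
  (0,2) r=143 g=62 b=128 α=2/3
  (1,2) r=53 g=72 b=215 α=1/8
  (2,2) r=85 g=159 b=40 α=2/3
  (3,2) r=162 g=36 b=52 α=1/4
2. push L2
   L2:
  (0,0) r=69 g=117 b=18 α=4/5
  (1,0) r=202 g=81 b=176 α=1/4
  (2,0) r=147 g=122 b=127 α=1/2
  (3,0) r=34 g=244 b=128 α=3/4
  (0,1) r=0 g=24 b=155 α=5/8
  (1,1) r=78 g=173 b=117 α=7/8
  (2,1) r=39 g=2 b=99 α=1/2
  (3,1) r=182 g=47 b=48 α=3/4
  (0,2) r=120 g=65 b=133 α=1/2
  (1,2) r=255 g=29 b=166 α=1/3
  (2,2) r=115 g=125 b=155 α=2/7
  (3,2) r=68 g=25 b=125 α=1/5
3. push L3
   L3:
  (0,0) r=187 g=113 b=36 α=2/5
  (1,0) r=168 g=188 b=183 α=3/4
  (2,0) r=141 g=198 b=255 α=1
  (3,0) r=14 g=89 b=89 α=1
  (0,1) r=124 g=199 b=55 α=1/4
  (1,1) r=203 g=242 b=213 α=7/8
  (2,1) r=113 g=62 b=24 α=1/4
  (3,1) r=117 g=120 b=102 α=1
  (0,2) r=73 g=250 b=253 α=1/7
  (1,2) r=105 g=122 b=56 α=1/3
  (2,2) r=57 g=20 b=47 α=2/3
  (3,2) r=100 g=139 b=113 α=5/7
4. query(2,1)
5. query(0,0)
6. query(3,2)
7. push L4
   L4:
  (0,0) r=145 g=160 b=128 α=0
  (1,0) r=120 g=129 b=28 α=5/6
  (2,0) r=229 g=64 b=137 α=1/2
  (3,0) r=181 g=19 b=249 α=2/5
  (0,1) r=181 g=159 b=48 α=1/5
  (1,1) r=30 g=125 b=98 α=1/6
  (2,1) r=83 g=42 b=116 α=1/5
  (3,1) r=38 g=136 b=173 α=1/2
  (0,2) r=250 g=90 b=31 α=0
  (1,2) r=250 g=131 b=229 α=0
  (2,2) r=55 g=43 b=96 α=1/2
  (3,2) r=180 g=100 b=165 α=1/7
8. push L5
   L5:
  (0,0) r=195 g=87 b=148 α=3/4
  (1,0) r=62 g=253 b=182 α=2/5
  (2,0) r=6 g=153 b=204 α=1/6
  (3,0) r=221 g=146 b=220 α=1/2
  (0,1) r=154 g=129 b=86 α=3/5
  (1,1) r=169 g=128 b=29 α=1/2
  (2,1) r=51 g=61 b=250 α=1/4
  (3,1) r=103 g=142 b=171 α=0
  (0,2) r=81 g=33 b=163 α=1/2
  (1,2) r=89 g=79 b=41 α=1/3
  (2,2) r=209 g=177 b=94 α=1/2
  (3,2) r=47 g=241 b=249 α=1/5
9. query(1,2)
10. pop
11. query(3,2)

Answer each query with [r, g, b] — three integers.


query (2,1) [L1,L2,L3] — begin 0,0,0
after L1 α=1/4: [33, 1, 13]
after L2 α=1/2: [36, 3/2, 56]
after L3 α=1/4: [221/4, 133/8, 48]
rounded: [55, 17, 48]

at x=0,y=0 over L1,L2,L3:
L1 α=1/4: [43/2, 95/2, 203/4]
L2 α=4/5: [119/2, 1031/10, 491/20]
L3 α=2/5: [221/2, 5353/50, 2913/100]
= [110, 107, 29]

query (3,2) [L1,L2,L3] — begin 0,0,0
after L1 α=1/4: [81/2, 9, 13]
after L2 α=1/5: [46, 61/5, 177/5]
after L3 α=5/7: [592/7, 3597/35, 3179/35]
rounded: [85, 103, 91]

(1,2) stack=L1,L2,L3,L4,L5; from [0,0,0]:
after L1 α=1/8: [53/8, 9, 215/8]
after L2 α=1/3: [1073/12, 47/3, 293/4]
after L3 α=1/3: [1703/18, 460/9, 135/2]
after L4 α=0: [1703/18, 460/9, 135/2]
after L5 α=1/3: [2504/27, 1631/27, 176/3]
→ [93, 60, 59]

query (3,2) [L1,L2,L3,L4] — begin 0,0,0
after L1 α=1/4: [81/2, 9, 13]
after L2 α=1/5: [46, 61/5, 177/5]
after L3 α=5/7: [592/7, 3597/35, 3179/35]
after L4 α=1/7: [4812/49, 25082/245, 24849/245]
rounded: [98, 102, 101]


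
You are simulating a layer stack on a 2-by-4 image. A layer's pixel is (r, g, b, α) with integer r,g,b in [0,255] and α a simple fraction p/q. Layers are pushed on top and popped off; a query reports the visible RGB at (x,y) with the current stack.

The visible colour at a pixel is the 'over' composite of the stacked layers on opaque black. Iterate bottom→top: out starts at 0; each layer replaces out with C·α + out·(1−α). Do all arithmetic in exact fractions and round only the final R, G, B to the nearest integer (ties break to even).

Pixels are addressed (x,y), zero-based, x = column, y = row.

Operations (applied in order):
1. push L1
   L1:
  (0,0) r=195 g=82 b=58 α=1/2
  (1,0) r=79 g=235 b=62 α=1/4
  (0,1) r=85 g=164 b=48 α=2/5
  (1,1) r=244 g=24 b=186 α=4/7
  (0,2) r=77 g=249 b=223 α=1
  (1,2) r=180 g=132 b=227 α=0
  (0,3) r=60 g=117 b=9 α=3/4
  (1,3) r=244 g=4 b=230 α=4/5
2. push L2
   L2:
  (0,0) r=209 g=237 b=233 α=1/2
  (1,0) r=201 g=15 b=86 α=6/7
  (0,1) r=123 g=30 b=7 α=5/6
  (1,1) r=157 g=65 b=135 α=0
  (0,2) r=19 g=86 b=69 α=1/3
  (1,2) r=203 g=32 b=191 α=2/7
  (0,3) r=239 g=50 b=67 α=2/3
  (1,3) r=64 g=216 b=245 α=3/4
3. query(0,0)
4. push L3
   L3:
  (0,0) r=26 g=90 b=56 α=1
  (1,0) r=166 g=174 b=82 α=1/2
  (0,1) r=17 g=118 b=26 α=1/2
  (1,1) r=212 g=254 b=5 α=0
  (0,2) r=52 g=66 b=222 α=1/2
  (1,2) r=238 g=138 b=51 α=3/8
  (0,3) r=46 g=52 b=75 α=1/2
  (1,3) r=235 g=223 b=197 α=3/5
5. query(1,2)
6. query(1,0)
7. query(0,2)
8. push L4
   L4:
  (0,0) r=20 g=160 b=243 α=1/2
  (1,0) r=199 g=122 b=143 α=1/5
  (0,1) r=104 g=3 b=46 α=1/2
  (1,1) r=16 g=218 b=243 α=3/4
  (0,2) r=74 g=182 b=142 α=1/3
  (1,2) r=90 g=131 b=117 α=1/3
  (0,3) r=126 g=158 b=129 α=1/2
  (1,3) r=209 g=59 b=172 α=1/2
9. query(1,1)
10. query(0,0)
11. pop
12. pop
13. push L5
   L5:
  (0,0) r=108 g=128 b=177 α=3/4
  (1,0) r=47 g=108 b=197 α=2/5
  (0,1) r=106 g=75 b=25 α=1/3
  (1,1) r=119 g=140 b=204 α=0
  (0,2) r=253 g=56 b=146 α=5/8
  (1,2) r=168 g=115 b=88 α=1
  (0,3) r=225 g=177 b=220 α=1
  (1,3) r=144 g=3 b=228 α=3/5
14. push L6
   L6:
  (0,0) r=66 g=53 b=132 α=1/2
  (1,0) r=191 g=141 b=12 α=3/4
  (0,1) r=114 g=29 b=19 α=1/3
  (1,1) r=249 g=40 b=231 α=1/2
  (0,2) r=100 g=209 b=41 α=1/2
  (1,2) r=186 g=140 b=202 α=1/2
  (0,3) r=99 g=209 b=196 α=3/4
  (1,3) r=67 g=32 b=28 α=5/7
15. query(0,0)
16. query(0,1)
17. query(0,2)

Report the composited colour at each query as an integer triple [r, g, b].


(0,0) stack=L1,L2; from [0,0,0]:
after L1 α=1/2: [195/2, 41, 29]
after L2 α=1/2: [613/4, 139, 131]
rounded: [153, 139, 131]

(1,2) stack=L1,L2,L3; from [0,0,0]:
L1 α=0: [0, 0, 0]
L2 α=2/7: [58, 64/7, 382/7]
L3 α=3/8: [251/2, 1609/28, 2981/56]
→ [126, 57, 53]

(1,0) stack=L1,L2,L3; from [0,0,0]:
+L1 (α=1/4) → [79/4, 235/4, 31/2]
+L2 (α=6/7) → [4903/28, 85/4, 1063/14]
+L3 (α=1/2) → [9551/56, 781/8, 2211/28]
rounded: [171, 98, 79]

(0,2) stack=L1,L2,L3; from [0,0,0]:
L1 α=1: [77, 249, 223]
L2 α=1/3: [173/3, 584/3, 515/3]
L3 α=1/2: [329/6, 391/3, 1181/6]
= [55, 130, 197]

query (1,1) [L1,L2,L3,L4] — begin 0,0,0
L1 α=4/7: [976/7, 96/7, 744/7]
L2 α=0: [976/7, 96/7, 744/7]
L3 α=0: [976/7, 96/7, 744/7]
L4 α=3/4: [328/7, 2337/14, 5847/28]
→ [47, 167, 209]

at x=0,y=0 over L1,L2,L3,L4:
L1 α=1/2: [195/2, 41, 29]
L2 α=1/2: [613/4, 139, 131]
L3 α=1: [26, 90, 56]
L4 α=1/2: [23, 125, 299/2]
= [23, 125, 150]

at x=0,y=0 over L1,L2,L5,L6:
after L1 α=1/2: [195/2, 41, 29]
after L2 α=1/2: [613/4, 139, 131]
after L5 α=3/4: [1909/16, 523/4, 331/2]
after L6 α=1/2: [2965/32, 735/8, 595/4]
→ [93, 92, 149]

(0,1) stack=L1,L2,L5,L6; from [0,0,0]:
L1 α=2/5: [34, 328/5, 96/5]
L2 α=5/6: [649/6, 539/15, 271/30]
L5 α=1/3: [967/9, 2203/45, 646/45]
L6 α=1/3: [2960/27, 5711/135, 2147/135]
= [110, 42, 16]

at x=0,y=2 over L1,L2,L5,L6:
L1 α=1: [77, 249, 223]
L2 α=1/3: [173/3, 584/3, 515/3]
L5 α=5/8: [719/4, 108, 1245/8]
L6 α=1/2: [1119/8, 317/2, 1573/16]
= [140, 158, 98]
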